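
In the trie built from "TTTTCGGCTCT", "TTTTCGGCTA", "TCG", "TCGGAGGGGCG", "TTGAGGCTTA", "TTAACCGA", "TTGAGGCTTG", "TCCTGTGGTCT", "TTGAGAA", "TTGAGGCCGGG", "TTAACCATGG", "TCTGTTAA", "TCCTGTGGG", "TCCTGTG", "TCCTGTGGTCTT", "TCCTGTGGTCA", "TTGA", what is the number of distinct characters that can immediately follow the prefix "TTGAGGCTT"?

2

Walk "TTGAGGCTT" from the root, arriving at one node.
Characters that immediately follow "TTGAGGCTT" among the stored strings: {A, G}.
That node has 2 child edges.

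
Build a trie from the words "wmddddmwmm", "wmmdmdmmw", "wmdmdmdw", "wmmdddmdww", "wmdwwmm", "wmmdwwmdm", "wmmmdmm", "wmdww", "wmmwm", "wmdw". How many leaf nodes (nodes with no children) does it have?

A leaf is a node with no children — equivalently, the end of a word that is not a proper prefix of any other stored word.
Those words: "wmddddmwmm", "wmdmdmdw", "wmdwwmm", "wmmdddmdww", "wmmdmdmmw", "wmmdwwmdm", "wmmmdmm", "wmmwm"
Leaf count: 8

8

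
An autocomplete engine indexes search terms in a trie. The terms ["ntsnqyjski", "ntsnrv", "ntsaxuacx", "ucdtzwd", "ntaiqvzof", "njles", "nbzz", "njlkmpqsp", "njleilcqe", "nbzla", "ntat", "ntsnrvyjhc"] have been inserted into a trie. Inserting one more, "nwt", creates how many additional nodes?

2

"n" is already a path in the trie; the remaining "wt" must be added.
Each of the 2 remaining characters creates one node.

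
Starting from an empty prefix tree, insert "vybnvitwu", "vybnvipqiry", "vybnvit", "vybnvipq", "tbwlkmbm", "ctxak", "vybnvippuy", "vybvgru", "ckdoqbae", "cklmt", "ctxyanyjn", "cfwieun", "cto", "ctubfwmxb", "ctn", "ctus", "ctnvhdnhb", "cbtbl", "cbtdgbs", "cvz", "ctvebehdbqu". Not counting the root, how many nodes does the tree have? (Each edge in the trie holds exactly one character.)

91

Insert word by word; a character creates a node only if that edge doesn't already exist:
  "vybnvitwu" → 9 new (v, y, b, n, v, i, t, w, u)
  "vybnvipqiry" → prefix "vybnvi" already present; 5 new (p, q, i, r, y)
  "vybnvit" → prefix "vybnvit" already present; 0 new (none)
  "vybnvipq" → prefix "vybnvipq" already present; 0 new (none)
  "tbwlkmbm" → 8 new (t, b, w, l, k, m, b, m)
  "ctxak" → 5 new (c, t, x, a, k)
  "vybnvippuy" → prefix "vybnvip" already present; 3 new (p, u, y)
  "vybvgru" → prefix "vyb" already present; 4 new (v, g, r, u)
  "ckdoqbae" → prefix "c" already present; 7 new (k, d, o, q, b, a, e)
  "cklmt" → prefix "ck" already present; 3 new (l, m, t)
  "ctxyanyjn" → prefix "ctx" already present; 6 new (y, a, n, y, j, n)
  "cfwieun" → prefix "c" already present; 6 new (f, w, i, e, u, n)
  "cto" → prefix "ct" already present; 1 new (o)
  "ctubfwmxb" → prefix "ct" already present; 7 new (u, b, f, w, m, x, b)
  "ctn" → prefix "ct" already present; 1 new (n)
  "ctus" → prefix "ctu" already present; 1 new (s)
  "ctnvhdnhb" → prefix "ctn" already present; 6 new (v, h, d, n, h, b)
  "cbtbl" → prefix "c" already present; 4 new (b, t, b, l)
  "cbtdgbs" → prefix "cbt" already present; 4 new (d, g, b, s)
  "cvz" → prefix "c" already present; 2 new (v, z)
  "ctvebehdbqu" → prefix "ct" already present; 9 new (v, e, b, e, h, d, b, q, u)
Total nodes = 9 + 5 + 0 + 0 + 8 + 5 + 3 + 4 + 7 + 3 + 6 + 6 + 1 + 7 + 1 + 1 + 6 + 4 + 4 + 2 + 9 = 91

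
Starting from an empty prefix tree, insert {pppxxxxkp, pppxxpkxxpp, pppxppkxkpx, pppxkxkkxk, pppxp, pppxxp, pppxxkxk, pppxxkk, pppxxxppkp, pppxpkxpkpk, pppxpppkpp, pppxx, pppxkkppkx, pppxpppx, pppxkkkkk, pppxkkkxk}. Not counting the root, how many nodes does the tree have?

Trace insertions, counting only characters that open a new branch:
  "pppxxxxkp" → 9 new (p, p, p, x, x, x, x, k, p)
  "pppxxpkxxpp" → prefix "pppxx" already present; 6 new (p, k, x, x, p, p)
  "pppxppkxkpx" → prefix "pppx" already present; 7 new (p, p, k, x, k, p, x)
  "pppxkxkkxk" → prefix "pppx" already present; 6 new (k, x, k, k, x, k)
  "pppxp" → prefix "pppxp" already present; 0 new (none)
  "pppxxp" → prefix "pppxxp" already present; 0 new (none)
  "pppxxkxk" → prefix "pppxx" already present; 3 new (k, x, k)
  "pppxxkk" → prefix "pppxxk" already present; 1 new (k)
  "pppxxxppkp" → prefix "pppxxx" already present; 4 new (p, p, k, p)
  "pppxpkxpkpk" → prefix "pppxp" already present; 6 new (k, x, p, k, p, k)
  "pppxpppkpp" → prefix "pppxpp" already present; 4 new (p, k, p, p)
  "pppxx" → prefix "pppxx" already present; 0 new (none)
  "pppxkkppkx" → prefix "pppxk" already present; 5 new (k, p, p, k, x)
  "pppxpppx" → prefix "pppxppp" already present; 1 new (x)
  "pppxkkkkk" → prefix "pppxkk" already present; 3 new (k, k, k)
  "pppxkkkxk" → prefix "pppxkkk" already present; 2 new (x, k)
Total nodes = 9 + 6 + 7 + 6 + 0 + 0 + 3 + 1 + 4 + 6 + 4 + 0 + 5 + 1 + 3 + 2 = 57

57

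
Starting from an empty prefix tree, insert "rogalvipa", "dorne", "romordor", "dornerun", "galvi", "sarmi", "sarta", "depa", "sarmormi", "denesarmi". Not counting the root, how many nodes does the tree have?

49

For each word, the new-node count is its length minus the longest prefix already in the trie:
  "rogalvipa" → 9 new (r, o, g, a, l, v, i, p, a)
  "dorne" → 5 new (d, o, r, n, e)
  "romordor" → prefix "ro" already present; 6 new (m, o, r, d, o, r)
  "dornerun" → prefix "dorne" already present; 3 new (r, u, n)
  "galvi" → 5 new (g, a, l, v, i)
  "sarmi" → 5 new (s, a, r, m, i)
  "sarta" → prefix "sar" already present; 2 new (t, a)
  "depa" → prefix "d" already present; 3 new (e, p, a)
  "sarmormi" → prefix "sarm" already present; 4 new (o, r, m, i)
  "denesarmi" → prefix "de" already present; 7 new (n, e, s, a, r, m, i)
Total nodes = 9 + 5 + 6 + 3 + 5 + 5 + 2 + 3 + 4 + 7 = 49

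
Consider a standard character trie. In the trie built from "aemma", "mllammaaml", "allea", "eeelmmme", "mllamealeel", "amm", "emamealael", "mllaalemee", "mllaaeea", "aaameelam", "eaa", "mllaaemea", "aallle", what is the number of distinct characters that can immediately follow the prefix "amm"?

Follow the path "amm" to its node, then look at its outgoing edges.
No stored string extends past "amm".
That node has 0 child edges.

0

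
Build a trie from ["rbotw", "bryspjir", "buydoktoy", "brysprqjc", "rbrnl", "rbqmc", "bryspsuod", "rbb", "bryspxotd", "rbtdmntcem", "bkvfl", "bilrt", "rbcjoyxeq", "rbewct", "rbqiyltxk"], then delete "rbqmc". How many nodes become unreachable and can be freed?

2

A node on "rbqmc"'s path can go only if nothing else ends at it or branches off below it.
The suffix "mc" (2 nodes) is used only by "rbqmc"; the node for "rbq" still has the child "i", so pruning stops there.
Nodes removed: 2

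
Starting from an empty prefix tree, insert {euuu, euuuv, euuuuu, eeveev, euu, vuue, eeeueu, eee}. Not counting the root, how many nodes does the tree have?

Trie structure (* marks end of a word):
(root)
├─ e
│  ├─ e
│  │  ├─ e *
│  │  │  └─ u
│  │  │     └─ e
│  │  │        └─ u *
│  │  └─ v
│  │     └─ e
│  │        └─ e
│  │           └─ v *
│  └─ u
│     └─ u *
│        └─ u *
│           ├─ u
│           │  └─ u *
│           └─ v *
└─ v
   └─ u
      └─ u
         └─ e *
Counting every labelled node above: 20.

20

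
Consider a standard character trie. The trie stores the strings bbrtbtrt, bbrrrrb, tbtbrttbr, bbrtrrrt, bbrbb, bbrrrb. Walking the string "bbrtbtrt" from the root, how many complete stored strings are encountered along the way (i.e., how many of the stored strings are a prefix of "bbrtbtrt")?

1

Traverse "bbrtbtrt" character by character; count nodes along the way that are marked as word ends.
Prefixes of the query that are stored words: "bbrtbtrt"
Count: 1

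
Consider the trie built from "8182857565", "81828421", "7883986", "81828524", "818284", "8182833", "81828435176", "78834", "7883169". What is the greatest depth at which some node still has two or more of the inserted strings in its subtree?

Look for the deepest trie node that still has at least two words in its subtree.
e.g. "818284" and "81828421" share the prefix "818284" of length 6; no pair shares a longer one.
Longest shared-prefix length: 6

6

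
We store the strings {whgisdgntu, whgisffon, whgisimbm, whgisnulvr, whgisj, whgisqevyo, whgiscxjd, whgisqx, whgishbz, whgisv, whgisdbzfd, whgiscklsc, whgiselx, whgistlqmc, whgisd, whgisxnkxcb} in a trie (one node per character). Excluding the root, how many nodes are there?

60

Insert word by word; a character creates a node only if that edge doesn't already exist:
  "whgisdgntu" → 10 new (w, h, g, i, s, d, g, n, t, u)
  "whgisffon" → prefix "whgis" already present; 4 new (f, f, o, n)
  "whgisimbm" → prefix "whgis" already present; 4 new (i, m, b, m)
  "whgisnulvr" → prefix "whgis" already present; 5 new (n, u, l, v, r)
  "whgisj" → prefix "whgis" already present; 1 new (j)
  "whgisqevyo" → prefix "whgis" already present; 5 new (q, e, v, y, o)
  "whgiscxjd" → prefix "whgis" already present; 4 new (c, x, j, d)
  "whgisqx" → prefix "whgisq" already present; 1 new (x)
  "whgishbz" → prefix "whgis" already present; 3 new (h, b, z)
  "whgisv" → prefix "whgis" already present; 1 new (v)
  "whgisdbzfd" → prefix "whgisd" already present; 4 new (b, z, f, d)
  "whgiscklsc" → prefix "whgisc" already present; 4 new (k, l, s, c)
  "whgiselx" → prefix "whgis" already present; 3 new (e, l, x)
  "whgistlqmc" → prefix "whgis" already present; 5 new (t, l, q, m, c)
  "whgisd" → prefix "whgisd" already present; 0 new (none)
  "whgisxnkxcb" → prefix "whgis" already present; 6 new (x, n, k, x, c, b)
Total nodes = 10 + 4 + 4 + 5 + 1 + 5 + 4 + 1 + 3 + 1 + 4 + 4 + 3 + 5 + 0 + 6 = 60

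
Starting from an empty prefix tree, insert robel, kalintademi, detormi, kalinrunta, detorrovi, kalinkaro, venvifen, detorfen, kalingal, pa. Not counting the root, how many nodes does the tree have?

Insert word by word; a character creates a node only if that edge doesn't already exist:
  "robel" → 5 new (r, o, b, e, l)
  "kalintademi" → 11 new (k, a, l, i, n, t, a, d, e, m, i)
  "detormi" → 7 new (d, e, t, o, r, m, i)
  "kalinrunta" → prefix "kalin" already present; 5 new (r, u, n, t, a)
  "detorrovi" → prefix "detor" already present; 4 new (r, o, v, i)
  "kalinkaro" → prefix "kalin" already present; 4 new (k, a, r, o)
  "venvifen" → 8 new (v, e, n, v, i, f, e, n)
  "detorfen" → prefix "detor" already present; 3 new (f, e, n)
  "kalingal" → prefix "kalin" already present; 3 new (g, a, l)
  "pa" → 2 new (p, a)
Total nodes = 5 + 11 + 7 + 5 + 4 + 4 + 8 + 3 + 3 + 2 = 52

52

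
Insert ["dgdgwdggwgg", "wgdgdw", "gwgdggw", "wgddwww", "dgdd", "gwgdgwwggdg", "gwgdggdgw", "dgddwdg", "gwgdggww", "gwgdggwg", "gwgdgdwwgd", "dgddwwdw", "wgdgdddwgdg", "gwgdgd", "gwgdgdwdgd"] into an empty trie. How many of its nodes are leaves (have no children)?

12

Leaves are exactly the stored words that no other stored word extends.
Those words: "dgddwdg", "dgddwwdw", "dgdgwdggwgg", "gwgdgdwdgd", "gwgdgdwwgd", "gwgdggdgw", "gwgdggwg", "gwgdggww", "gwgdgwwggdg", "wgddwww", "wgdgdddwgdg", "wgdgdw"
Leaf count: 12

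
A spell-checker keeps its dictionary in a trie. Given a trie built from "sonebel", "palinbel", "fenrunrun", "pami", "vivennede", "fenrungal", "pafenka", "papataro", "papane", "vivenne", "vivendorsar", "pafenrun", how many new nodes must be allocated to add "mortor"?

6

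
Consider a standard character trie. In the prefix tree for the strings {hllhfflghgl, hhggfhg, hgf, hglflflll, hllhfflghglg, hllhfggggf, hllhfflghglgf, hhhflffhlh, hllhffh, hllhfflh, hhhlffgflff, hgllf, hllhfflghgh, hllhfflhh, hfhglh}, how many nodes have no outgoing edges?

Leaves are exactly the stored words that no other stored word extends.
Those words: "hfhglh", "hgf", "hglflflll", "hgllf", "hhggfhg", "hhhflffhlh", "hhhlffgflff", "hllhffh", "hllhfflghgh", "hllhfflghglgf", "hllhfflhh", "hllhfggggf"
Leaf count: 12

12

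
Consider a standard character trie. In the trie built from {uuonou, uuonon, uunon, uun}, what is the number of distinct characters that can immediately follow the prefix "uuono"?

2

Walk "uuono" from the root, arriving at one node.
Distinct next characters after "uuono": n, u.
That node has 2 child edges.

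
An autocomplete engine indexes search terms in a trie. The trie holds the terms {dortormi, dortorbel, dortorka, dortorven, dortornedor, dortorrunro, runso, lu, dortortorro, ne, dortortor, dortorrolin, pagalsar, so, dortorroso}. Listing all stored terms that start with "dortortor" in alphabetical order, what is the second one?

Filter for "dortortor…" and sort: "dortortor", "dortortorro"
The 2nd is dortortorro.

dortortorro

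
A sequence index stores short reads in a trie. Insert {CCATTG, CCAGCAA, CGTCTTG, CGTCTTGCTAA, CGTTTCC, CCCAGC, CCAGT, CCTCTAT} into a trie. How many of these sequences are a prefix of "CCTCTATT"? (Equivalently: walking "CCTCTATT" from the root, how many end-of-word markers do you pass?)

1

Walk "CCTCTATT" from the root; an end-of-word marker is hit whenever a stored word is a prefix of "CCTCTATT".
Prefixes of the query that are stored words: "CCTCTAT"
Count: 1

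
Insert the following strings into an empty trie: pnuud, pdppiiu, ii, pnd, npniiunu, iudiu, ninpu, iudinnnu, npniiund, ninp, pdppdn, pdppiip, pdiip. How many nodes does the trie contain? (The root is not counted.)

41

Insert word by word; a character creates a node only if that edge doesn't already exist:
  "pnuud" → 5 new (p, n, u, u, d)
  "pdppiiu" → prefix "p" already present; 6 new (d, p, p, i, i, u)
  "ii" → 2 new (i, i)
  "pnd" → prefix "pn" already present; 1 new (d)
  "npniiunu" → 8 new (n, p, n, i, i, u, n, u)
  "iudiu" → prefix "i" already present; 4 new (u, d, i, u)
  "ninpu" → prefix "n" already present; 4 new (i, n, p, u)
  "iudinnnu" → prefix "iudi" already present; 4 new (n, n, n, u)
  "npniiund" → prefix "npniiun" already present; 1 new (d)
  "ninp" → prefix "ninp" already present; 0 new (none)
  "pdppdn" → prefix "pdpp" already present; 2 new (d, n)
  "pdppiip" → prefix "pdppii" already present; 1 new (p)
  "pdiip" → prefix "pd" already present; 3 new (i, i, p)
Total nodes = 5 + 6 + 2 + 1 + 8 + 4 + 4 + 4 + 1 + 0 + 2 + 1 + 3 = 41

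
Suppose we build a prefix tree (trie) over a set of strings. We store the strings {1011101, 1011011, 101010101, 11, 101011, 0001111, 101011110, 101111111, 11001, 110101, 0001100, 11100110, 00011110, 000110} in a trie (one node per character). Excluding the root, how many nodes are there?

For each word, the new-node count is its length minus the longest prefix already in the trie:
  "1011101" → 7 new (1, 0, 1, 1, 1, 0, 1)
  "1011011" → prefix "1011" already present; 3 new (0, 1, 1)
  "101010101" → prefix "101" already present; 6 new (0, 1, 0, 1, 0, 1)
  "11" → prefix "1" already present; 1 new (1)
  "101011" → prefix "10101" already present; 1 new (1)
  "0001111" → 7 new (0, 0, 0, 1, 1, 1, 1)
  "101011110" → prefix "101011" already present; 3 new (1, 1, 0)
  "101111111" → prefix "10111" already present; 4 new (1, 1, 1, 1)
  "11001" → prefix "11" already present; 3 new (0, 0, 1)
  "110101" → prefix "110" already present; 3 new (1, 0, 1)
  "0001100" → prefix "00011" already present; 2 new (0, 0)
  "11100110" → prefix "11" already present; 6 new (1, 0, 0, 1, 1, 0)
  "00011110" → prefix "0001111" already present; 1 new (0)
  "000110" → prefix "000110" already present; 0 new (none)
Total nodes = 7 + 3 + 6 + 1 + 1 + 7 + 3 + 4 + 3 + 3 + 2 + 6 + 1 + 0 = 47

47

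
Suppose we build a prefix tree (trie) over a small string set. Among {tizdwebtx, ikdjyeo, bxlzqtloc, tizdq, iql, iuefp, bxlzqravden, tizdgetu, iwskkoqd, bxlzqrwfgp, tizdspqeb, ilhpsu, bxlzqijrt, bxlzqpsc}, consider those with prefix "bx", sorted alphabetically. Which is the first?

bxlzqijrt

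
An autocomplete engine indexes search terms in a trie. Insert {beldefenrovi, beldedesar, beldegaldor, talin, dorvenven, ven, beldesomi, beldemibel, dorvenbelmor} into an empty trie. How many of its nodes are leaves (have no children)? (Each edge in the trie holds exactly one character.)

9

Leaves are exactly the stored words that no other stored word extends.
Those words: "beldedesar", "beldefenrovi", "beldegaldor", "beldemibel", "beldesomi", "dorvenbelmor", "dorvenven", "talin", "ven"
Leaf count: 9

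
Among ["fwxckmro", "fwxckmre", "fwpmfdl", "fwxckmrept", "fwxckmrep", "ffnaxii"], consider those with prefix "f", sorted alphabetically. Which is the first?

ffnaxii

Words with prefix "f", in lexicographic order: "ffnaxii", "fwpmfdl", "fwxckmre", "fwxckmrep", "fwxckmrept", "fwxckmro"
The 1st is ffnaxii.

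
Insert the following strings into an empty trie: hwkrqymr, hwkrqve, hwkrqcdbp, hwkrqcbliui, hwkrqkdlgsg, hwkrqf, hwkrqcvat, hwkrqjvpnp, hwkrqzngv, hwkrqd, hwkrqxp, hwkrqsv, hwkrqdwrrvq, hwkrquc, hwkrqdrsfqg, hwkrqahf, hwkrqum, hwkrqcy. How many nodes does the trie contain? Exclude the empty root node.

60

For each word, the new-node count is its length minus the longest prefix already in the trie:
  "hwkrqymr" → 8 new (h, w, k, r, q, y, m, r)
  "hwkrqve" → prefix "hwkrq" already present; 2 new (v, e)
  "hwkrqcdbp" → prefix "hwkrq" already present; 4 new (c, d, b, p)
  "hwkrqcbliui" → prefix "hwkrqc" already present; 5 new (b, l, i, u, i)
  "hwkrqkdlgsg" → prefix "hwkrq" already present; 6 new (k, d, l, g, s, g)
  "hwkrqf" → prefix "hwkrq" already present; 1 new (f)
  "hwkrqcvat" → prefix "hwkrqc" already present; 3 new (v, a, t)
  "hwkrqjvpnp" → prefix "hwkrq" already present; 5 new (j, v, p, n, p)
  "hwkrqzngv" → prefix "hwkrq" already present; 4 new (z, n, g, v)
  "hwkrqd" → prefix "hwkrq" already present; 1 new (d)
  "hwkrqxp" → prefix "hwkrq" already present; 2 new (x, p)
  "hwkrqsv" → prefix "hwkrq" already present; 2 new (s, v)
  "hwkrqdwrrvq" → prefix "hwkrqd" already present; 5 new (w, r, r, v, q)
  "hwkrquc" → prefix "hwkrq" already present; 2 new (u, c)
  "hwkrqdrsfqg" → prefix "hwkrqd" already present; 5 new (r, s, f, q, g)
  "hwkrqahf" → prefix "hwkrq" already present; 3 new (a, h, f)
  "hwkrqum" → prefix "hwkrqu" already present; 1 new (m)
  "hwkrqcy" → prefix "hwkrqc" already present; 1 new (y)
Total nodes = 8 + 2 + 4 + 5 + 6 + 1 + 3 + 5 + 4 + 1 + 2 + 2 + 5 + 2 + 5 + 3 + 1 + 1 = 60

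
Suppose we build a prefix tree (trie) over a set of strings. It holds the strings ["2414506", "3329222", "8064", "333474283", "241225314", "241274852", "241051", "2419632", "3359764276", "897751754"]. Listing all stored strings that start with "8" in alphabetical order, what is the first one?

8064

DFS of the "8" subtree visits, in order: "8064", "897751754"
The 1st is 8064.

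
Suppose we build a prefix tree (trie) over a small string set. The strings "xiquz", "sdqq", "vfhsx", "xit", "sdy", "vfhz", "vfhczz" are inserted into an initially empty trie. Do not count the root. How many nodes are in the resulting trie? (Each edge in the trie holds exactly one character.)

20

Trace insertions, counting only characters that open a new branch:
  "xiquz" → 5 new (x, i, q, u, z)
  "sdqq" → 4 new (s, d, q, q)
  "vfhsx" → 5 new (v, f, h, s, x)
  "xit" → prefix "xi" already present; 1 new (t)
  "sdy" → prefix "sd" already present; 1 new (y)
  "vfhz" → prefix "vfh" already present; 1 new (z)
  "vfhczz" → prefix "vfh" already present; 3 new (c, z, z)
Total nodes = 5 + 4 + 5 + 1 + 1 + 1 + 3 = 20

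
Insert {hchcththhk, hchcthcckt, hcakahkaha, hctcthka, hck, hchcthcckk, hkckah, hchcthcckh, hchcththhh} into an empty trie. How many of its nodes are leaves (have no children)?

9

Leaves are exactly the stored words that no other stored word extends.
Those words: "hcakahkaha", "hchcthcckh", "hchcthcckk", "hchcthcckt", "hchcththhh", "hchcththhk", "hck", "hctcthka", "hkckah"
Leaf count: 9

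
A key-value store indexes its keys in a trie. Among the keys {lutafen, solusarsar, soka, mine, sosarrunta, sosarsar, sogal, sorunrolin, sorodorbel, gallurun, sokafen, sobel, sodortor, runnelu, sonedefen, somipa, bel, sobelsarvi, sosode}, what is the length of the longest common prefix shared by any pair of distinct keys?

5

The deepest shared node is where two words last agree before diverging.
e.g. "sobel" and "sobelsarvi" share the prefix "sobel" of length 5; no pair shares a longer one.
Longest shared-prefix length: 5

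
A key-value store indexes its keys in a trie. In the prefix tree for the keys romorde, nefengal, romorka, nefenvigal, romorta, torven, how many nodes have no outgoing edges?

6

A leaf is a node with no children — equivalently, the end of a word that is not a proper prefix of any other stored word.
Those words: "nefengal", "nefenvigal", "romorde", "romorka", "romorta", "torven"
Leaf count: 6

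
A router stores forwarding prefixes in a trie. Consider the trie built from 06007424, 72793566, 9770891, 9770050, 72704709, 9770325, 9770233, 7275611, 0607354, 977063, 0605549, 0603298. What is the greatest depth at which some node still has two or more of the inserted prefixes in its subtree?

4

Look for the deepest trie node that still has at least two words in its subtree.
e.g. "9770050" and "9770233" share the prefix "9770" of length 4; no pair shares a longer one.
Longest shared-prefix length: 4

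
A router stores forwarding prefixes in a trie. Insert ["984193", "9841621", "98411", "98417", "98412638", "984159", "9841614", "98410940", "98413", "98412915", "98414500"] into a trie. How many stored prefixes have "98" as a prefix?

11

Filter for entries beginning with "98":
Matches: "98410940", "98411", "98412638", "98412915", "98413", "98414500", "984159", "9841614", "9841621", "98417", "984193"
Count: 11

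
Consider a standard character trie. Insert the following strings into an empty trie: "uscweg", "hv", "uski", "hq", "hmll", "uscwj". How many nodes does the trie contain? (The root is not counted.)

15

Count nodes per top-level branch (shared prefixes stored once):
  'h'-branch (hmll, hq, hv): 6 nodes
  'u'-branch (uscweg, uscwj, uski): 9 nodes
Sum: 15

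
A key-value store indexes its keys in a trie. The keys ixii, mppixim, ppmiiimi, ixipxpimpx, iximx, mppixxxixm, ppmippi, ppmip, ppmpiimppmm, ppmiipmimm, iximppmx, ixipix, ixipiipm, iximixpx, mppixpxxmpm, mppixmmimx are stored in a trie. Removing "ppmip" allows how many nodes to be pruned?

0

Walk "ppmip" from the leaf back toward the root, removing each node that no remaining word uses.
Every node on "ppmip" is still needed (e.g. by "ppmippi"), so nothing is freed.
Nodes removed: 0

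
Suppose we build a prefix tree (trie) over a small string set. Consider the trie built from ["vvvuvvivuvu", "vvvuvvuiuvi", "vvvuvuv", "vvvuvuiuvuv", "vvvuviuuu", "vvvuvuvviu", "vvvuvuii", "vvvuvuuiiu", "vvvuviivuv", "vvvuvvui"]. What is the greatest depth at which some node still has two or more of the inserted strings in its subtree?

8

Look for the deepest trie node that still has at least two words in its subtree.
"vvvuvvui" and "vvvuvvuiuvi" agree on "vvvuvvui" (8 characters) before diverging; nothing deeper is shared.
Longest shared-prefix length: 8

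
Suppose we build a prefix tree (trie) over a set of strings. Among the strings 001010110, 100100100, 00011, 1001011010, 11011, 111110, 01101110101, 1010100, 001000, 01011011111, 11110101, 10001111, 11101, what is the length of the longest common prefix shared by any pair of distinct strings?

Equivalently: take the maximum, over all pairs, of their longest common prefix length.
"100100100" and "1001011010" agree on "10010" (5 characters) before diverging; nothing deeper is shared.
Longest shared-prefix length: 5

5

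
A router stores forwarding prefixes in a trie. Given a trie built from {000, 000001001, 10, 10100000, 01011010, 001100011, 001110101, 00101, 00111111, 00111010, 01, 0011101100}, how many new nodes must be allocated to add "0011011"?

2

Walking "0011011" from the root, the first 5 characters ("00110") follow existing edges; "1" is the first miss.
Each of the 2 remaining characters creates one node.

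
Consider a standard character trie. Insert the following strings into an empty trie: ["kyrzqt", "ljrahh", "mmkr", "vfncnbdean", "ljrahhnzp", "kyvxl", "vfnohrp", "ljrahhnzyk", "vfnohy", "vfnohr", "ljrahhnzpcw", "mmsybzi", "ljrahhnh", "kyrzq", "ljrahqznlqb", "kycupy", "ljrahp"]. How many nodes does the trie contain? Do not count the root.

58

Count nodes per top-level branch (shared prefixes stored once):
  'k'-branch (kycupy, kyrzq, kyrzqt, kyvxl): 13 nodes
  'l'-branch (ljrahh, ljrahhnh, ljrahhnzp, ljrahhnzpcw, ljrahhnzyk, ljrahp, ljrahqznlqb): 21 nodes
  'm'-branch (mmkr, mmsybzi): 9 nodes
  'v'-branch (vfncnbdean, vfnohr, vfnohrp, vfnohy): 15 nodes
Sum: 58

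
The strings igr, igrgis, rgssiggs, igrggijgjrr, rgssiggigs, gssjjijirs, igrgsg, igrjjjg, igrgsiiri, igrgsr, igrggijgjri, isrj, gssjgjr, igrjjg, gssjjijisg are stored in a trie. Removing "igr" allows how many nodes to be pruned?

Walk "igr" from the leaf back toward the root, removing each node that no remaining word uses.
Every node on "igr" is still needed (e.g. by "igrgis"), so nothing is freed.
Nodes removed: 0

0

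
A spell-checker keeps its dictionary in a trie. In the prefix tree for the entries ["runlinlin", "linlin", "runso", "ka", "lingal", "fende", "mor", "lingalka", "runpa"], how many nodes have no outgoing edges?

8

A leaf is a node with no children — equivalently, the end of a word that is not a proper prefix of any other stored word.
Those words: "fende", "ka", "lingalka", "linlin", "mor", "runlinlin", "runpa", "runso"
Leaf count: 8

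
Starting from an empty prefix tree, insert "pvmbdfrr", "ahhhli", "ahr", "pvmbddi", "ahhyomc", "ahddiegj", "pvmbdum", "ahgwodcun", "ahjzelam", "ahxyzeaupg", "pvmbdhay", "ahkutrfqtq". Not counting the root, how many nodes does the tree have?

61

For each word, the new-node count is its length minus the longest prefix already in the trie:
  "pvmbdfrr" → 8 new (p, v, m, b, d, f, r, r)
  "ahhhli" → 6 new (a, h, h, h, l, i)
  "ahr" → prefix "ah" already present; 1 new (r)
  "pvmbddi" → prefix "pvmbd" already present; 2 new (d, i)
  "ahhyomc" → prefix "ahh" already present; 4 new (y, o, m, c)
  "ahddiegj" → prefix "ah" already present; 6 new (d, d, i, e, g, j)
  "pvmbdum" → prefix "pvmbd" already present; 2 new (u, m)
  "ahgwodcun" → prefix "ah" already present; 7 new (g, w, o, d, c, u, n)
  "ahjzelam" → prefix "ah" already present; 6 new (j, z, e, l, a, m)
  "ahxyzeaupg" → prefix "ah" already present; 8 new (x, y, z, e, a, u, p, g)
  "pvmbdhay" → prefix "pvmbd" already present; 3 new (h, a, y)
  "ahkutrfqtq" → prefix "ah" already present; 8 new (k, u, t, r, f, q, t, q)
Total nodes = 8 + 6 + 1 + 2 + 4 + 6 + 2 + 7 + 6 + 8 + 3 + 8 = 61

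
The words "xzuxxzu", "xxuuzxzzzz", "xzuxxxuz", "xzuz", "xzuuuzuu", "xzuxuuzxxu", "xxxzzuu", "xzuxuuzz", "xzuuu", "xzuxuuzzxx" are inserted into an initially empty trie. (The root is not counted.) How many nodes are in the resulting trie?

39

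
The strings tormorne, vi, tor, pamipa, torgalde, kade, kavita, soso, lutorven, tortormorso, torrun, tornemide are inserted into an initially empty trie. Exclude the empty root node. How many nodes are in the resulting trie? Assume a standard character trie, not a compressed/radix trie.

58

Insert word by word; a character creates a node only if that edge doesn't already exist:
  "tormorne" → 8 new (t, o, r, m, o, r, n, e)
  "vi" → 2 new (v, i)
  "tor" → prefix "tor" already present; 0 new (none)
  "pamipa" → 6 new (p, a, m, i, p, a)
  "torgalde" → prefix "tor" already present; 5 new (g, a, l, d, e)
  "kade" → 4 new (k, a, d, e)
  "kavita" → prefix "ka" already present; 4 new (v, i, t, a)
  "soso" → 4 new (s, o, s, o)
  "lutorven" → 8 new (l, u, t, o, r, v, e, n)
  "tortormorso" → prefix "tor" already present; 8 new (t, o, r, m, o, r, s, o)
  "torrun" → prefix "tor" already present; 3 new (r, u, n)
  "tornemide" → prefix "tor" already present; 6 new (n, e, m, i, d, e)
Total nodes = 8 + 2 + 0 + 6 + 5 + 4 + 4 + 4 + 8 + 8 + 3 + 6 = 58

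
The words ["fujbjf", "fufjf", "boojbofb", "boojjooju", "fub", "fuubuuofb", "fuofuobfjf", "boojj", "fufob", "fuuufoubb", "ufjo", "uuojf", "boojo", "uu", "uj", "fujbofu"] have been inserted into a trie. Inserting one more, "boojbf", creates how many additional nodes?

The longest prefix of "boojbf" already in the trie is "boojb" (length 5).
So 6 − 5 = 1 new nodes.

1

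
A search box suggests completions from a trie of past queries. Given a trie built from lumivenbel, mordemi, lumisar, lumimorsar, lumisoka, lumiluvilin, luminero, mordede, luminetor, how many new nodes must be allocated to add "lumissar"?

3

"lumis" is already a path in the trie; the remaining "sar" must be added.
So 8 − 5 = 3 new nodes.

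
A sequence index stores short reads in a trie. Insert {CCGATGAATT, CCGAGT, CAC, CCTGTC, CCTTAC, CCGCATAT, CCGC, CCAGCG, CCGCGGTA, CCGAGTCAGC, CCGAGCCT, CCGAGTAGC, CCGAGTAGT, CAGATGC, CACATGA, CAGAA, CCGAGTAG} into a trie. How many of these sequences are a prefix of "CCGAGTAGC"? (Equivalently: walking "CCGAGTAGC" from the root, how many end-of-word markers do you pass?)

3

Walk "CCGAGTAGC" from the root; an end-of-word marker is hit whenever a stored word is a prefix of "CCGAGTAGC".
Prefixes of the query that are stored words: "CCGAGT", "CCGAGTAG", "CCGAGTAGC"
Count: 3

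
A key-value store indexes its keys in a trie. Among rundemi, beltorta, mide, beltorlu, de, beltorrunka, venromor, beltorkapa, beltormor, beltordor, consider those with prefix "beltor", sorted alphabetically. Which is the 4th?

beltormor

Words with prefix "beltor", in lexicographic order: "beltordor", "beltorkapa", "beltorlu", "beltormor", "beltorrunka", "beltorta"
The 4th is beltormor.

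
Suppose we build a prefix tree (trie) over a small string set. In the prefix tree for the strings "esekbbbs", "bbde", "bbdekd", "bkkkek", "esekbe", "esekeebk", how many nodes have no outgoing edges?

5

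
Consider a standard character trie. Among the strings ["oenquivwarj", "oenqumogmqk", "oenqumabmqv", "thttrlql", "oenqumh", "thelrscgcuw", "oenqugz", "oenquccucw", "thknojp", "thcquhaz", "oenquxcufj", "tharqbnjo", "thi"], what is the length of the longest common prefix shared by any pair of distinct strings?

6

Look for the deepest trie node that still has at least two words in its subtree.
e.g. "oenqumabmqv" and "oenqumh" share the prefix "oenqum" of length 6; no pair shares a longer one.
Longest shared-prefix length: 6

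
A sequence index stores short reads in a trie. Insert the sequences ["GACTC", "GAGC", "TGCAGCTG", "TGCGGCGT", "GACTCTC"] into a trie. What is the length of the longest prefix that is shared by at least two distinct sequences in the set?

Look for the deepest trie node that still has at least two words in its subtree.
e.g. "GACTC" and "GACTCTC" share the prefix "GACTC" of length 5; no pair shares a longer one.
Longest shared-prefix length: 5

5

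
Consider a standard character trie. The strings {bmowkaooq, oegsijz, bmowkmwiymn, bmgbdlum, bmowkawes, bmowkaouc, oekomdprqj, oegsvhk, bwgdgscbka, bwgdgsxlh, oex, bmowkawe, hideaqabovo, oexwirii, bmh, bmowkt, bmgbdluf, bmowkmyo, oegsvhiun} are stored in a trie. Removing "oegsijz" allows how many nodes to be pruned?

3

A node on "oegsijz"'s path can go only if nothing else ends at it or branches off below it.
The suffix "ijz" (3 nodes) is used only by "oegsijz"; the node for "oegs" still has the child "v", so pruning stops there.
Nodes removed: 3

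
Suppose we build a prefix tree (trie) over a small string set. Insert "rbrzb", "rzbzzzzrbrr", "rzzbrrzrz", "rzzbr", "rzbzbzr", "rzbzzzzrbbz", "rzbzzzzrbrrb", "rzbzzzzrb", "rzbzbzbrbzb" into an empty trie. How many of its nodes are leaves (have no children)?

6

A leaf is a node with no children — equivalently, the end of a word that is not a proper prefix of any other stored word.
Those words: "rbrzb", "rzbzbzbrbzb", "rzbzbzr", "rzbzzzzrbbz", "rzbzzzzrbrrb", "rzzbrrzrz"
Leaf count: 6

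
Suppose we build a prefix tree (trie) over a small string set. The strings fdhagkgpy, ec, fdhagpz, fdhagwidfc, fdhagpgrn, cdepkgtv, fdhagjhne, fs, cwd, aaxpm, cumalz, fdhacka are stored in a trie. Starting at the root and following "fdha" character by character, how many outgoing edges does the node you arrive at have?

2

The children of the "fdha" node are the distinct next characters among strings starting with "fdha".
Distinct next characters after "fdha": c, g.
That node has 2 child edges.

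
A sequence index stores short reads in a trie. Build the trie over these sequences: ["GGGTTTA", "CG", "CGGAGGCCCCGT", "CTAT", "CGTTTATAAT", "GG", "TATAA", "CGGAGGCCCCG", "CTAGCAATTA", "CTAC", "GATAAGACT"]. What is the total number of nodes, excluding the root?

Insert word by word; a character creates a node only if that edge doesn't already exist:
  "GGGTTTA" → 7 new (G, G, G, T, T, T, A)
  "CG" → 2 new (C, G)
  "CGGAGGCCCCGT" → prefix "CG" already present; 10 new (G, A, G, G, C, C, C, C, G, T)
  "CTAT" → prefix "C" already present; 3 new (T, A, T)
  "CGTTTATAAT" → prefix "CG" already present; 8 new (T, T, T, A, T, A, A, T)
  "GG" → prefix "GG" already present; 0 new (none)
  "TATAA" → 5 new (T, A, T, A, A)
  "CGGAGGCCCCG" → prefix "CGGAGGCCCCG" already present; 0 new (none)
  "CTAGCAATTA" → prefix "CTA" already present; 7 new (G, C, A, A, T, T, A)
  "CTAC" → prefix "CTA" already present; 1 new (C)
  "GATAAGACT" → prefix "G" already present; 8 new (A, T, A, A, G, A, C, T)
Total nodes = 7 + 2 + 10 + 3 + 8 + 0 + 5 + 0 + 7 + 1 + 8 = 51

51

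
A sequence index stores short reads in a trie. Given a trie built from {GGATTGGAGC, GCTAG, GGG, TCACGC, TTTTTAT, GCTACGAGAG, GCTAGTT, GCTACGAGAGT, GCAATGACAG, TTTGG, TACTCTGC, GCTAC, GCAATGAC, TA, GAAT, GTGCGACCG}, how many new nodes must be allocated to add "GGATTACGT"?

"GGATT" is already a path in the trie; the remaining "ACGT" must be added.
So 9 − 5 = 4 new nodes.

4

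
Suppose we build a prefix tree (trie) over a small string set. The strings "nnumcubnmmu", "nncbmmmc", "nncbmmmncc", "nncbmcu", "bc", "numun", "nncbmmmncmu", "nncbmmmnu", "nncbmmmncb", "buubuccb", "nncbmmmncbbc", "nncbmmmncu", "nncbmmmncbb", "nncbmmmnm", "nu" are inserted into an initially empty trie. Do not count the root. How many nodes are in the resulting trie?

Count nodes per top-level branch (shared prefixes stored once):
  'b'-branch (bc, buubuccb): 9 nodes
  'n'-branch (nncbmcu, nncbmmmc, nncbmmmncb, nncbmmmncbb, nncbmmmncbbc, nncbmmmncc, nncbmmmncmu, nncbmmmncu, nncbmmmnm, nncbmmmnu, nnumcubnmmu, nu, numun): 34 nodes
Sum: 43

43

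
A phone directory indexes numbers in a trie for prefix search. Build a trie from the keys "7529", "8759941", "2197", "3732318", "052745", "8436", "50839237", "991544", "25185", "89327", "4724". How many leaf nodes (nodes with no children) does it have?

11

Leaves are exactly the stored words that no other stored word extends.
Those words: "052745", "2197", "25185", "3732318", "4724", "50839237", "7529", "8436", "8759941", "89327", "991544"
Leaf count: 11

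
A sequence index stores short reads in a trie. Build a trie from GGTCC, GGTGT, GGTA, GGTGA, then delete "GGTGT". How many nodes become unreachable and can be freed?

1

Walk "GGTGT" from the leaf back toward the root, removing each node that no remaining word uses.
The suffix "T" (1 node) is used only by "GGTGT"; the node for "GGTG" still has the child "A", so pruning stops there.
Nodes removed: 1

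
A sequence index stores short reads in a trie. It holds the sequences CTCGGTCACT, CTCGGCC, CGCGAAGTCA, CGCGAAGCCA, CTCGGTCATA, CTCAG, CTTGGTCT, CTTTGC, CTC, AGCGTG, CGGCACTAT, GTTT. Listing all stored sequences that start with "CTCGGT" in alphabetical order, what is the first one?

CTCGGTCACT

Filter for "CTCGGT…" and sort: "CTCGGTCACT", "CTCGGTCATA"
Position 1: CTCGGTCACT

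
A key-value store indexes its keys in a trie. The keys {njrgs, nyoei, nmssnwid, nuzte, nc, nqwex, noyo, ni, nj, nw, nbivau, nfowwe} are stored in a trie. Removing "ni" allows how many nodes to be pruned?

A node on "ni"'s path can go only if nothing else ends at it or branches off below it.
The suffix "i" (1 node) is used only by "ni"; the node for "n" still has the child "j", so pruning stops there.
Nodes removed: 1

1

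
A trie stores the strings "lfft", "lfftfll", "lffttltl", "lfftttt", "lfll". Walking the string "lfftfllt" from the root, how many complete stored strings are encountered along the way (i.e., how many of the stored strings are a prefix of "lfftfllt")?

2

Check each prefix of "lfftfllt" against the stored set — each match is an end-marker on the path.
Prefixes of the query that are stored words: "lfft", "lfftfll"
Count: 2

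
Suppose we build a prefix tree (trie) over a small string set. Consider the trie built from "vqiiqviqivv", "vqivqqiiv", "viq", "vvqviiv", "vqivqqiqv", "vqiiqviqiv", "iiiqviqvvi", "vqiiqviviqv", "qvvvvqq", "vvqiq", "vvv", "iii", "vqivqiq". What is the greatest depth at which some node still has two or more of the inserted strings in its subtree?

10

Look for the deepest trie node that still has at least two words in its subtree.
"vqiiqviqiv" and "vqiiqviqivv" agree on "vqiiqviqiv" (10 characters) before diverging; nothing deeper is shared.
Longest shared-prefix length: 10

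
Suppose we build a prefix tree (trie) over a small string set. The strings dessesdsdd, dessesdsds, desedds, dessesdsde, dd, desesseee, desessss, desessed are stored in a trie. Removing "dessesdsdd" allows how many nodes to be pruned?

1

Walk "dessesdsdd" from the leaf back toward the root, removing each node that no remaining word uses.
The suffix "d" (1 node) is used only by "dessesdsdd"; the node for "dessesdsd" still has the child "s", so pruning stops there.
Nodes removed: 1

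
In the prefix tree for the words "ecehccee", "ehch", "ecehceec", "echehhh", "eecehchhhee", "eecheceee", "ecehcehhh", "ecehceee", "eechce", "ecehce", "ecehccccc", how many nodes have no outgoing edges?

10

Leaves are exactly the stored words that no other stored word extends.
Those words: "ecehccccc", "ecehccee", "ecehceec", "ecehceee", "ecehcehhh", "echehhh", "eecehchhhee", "eechce", "eecheceee", "ehch"
Leaf count: 10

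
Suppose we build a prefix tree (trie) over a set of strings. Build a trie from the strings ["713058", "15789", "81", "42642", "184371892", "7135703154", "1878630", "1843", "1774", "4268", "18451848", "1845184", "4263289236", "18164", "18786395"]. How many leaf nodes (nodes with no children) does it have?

13

Leaves are exactly the stored words that no other stored word extends.
Those words: "15789", "1774", "18164", "184371892", "18451848", "1878630", "18786395", "4263289236", "42642", "4268", "713058", "7135703154", "81"
Leaf count: 13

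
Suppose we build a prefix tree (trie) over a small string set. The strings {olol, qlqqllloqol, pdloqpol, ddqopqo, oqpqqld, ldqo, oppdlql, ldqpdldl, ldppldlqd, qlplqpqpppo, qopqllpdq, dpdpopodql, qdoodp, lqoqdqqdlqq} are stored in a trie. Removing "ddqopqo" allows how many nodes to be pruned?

6

After clearing the end-marker at "ddqopqo", prune upward until reaching a node still needed by another word.
The suffix "dqopqo" (6 nodes) is used only by "ddqopqo"; the node for "d" still has the child "p", so pruning stops there.
Nodes removed: 6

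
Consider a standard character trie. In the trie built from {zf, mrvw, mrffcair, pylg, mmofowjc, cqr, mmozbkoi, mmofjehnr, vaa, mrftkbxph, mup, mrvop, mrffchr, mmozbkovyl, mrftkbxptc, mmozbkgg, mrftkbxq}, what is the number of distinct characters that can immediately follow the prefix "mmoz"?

Follow the path "mmoz" to its node, then look at its outgoing edges.
Characters that immediately follow "mmoz" among the stored strings: {b}.
That node has 1 child edge.

1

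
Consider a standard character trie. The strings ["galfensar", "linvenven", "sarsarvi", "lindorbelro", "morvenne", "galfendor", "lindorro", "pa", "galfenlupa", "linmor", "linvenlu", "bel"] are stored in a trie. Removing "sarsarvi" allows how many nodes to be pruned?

After clearing the end-marker at "sarsarvi", prune upward until reaching a node still needed by another word.
No other word shares any prefix with "sarsarvi", so all 8 of its nodes go.
Nodes removed: 8

8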